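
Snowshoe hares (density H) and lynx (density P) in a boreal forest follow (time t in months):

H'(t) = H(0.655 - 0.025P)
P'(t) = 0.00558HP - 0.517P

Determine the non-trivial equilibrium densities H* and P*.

H* ≈ 92.7, P* ≈ 26.2

Set dP/dt = 0 with P > 0: 0.00558H - 0.517 = 0, so H* = 0.517/0.00558 = 92.7.
Set dH/dt = 0 with H > 0: 0.655 - 0.025P = 0, so P* = 0.655/0.025 = 26.2.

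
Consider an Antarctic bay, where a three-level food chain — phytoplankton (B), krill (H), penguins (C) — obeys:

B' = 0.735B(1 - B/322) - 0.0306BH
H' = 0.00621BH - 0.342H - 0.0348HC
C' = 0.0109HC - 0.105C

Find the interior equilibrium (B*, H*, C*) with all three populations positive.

B* ≈ 193, H* ≈ 9.63, C* ≈ 24.6

From dC/dt = 0: 0.0109H* = 0.105, so H* = 9.63.
From dB/dt = 0: 0.735(1 - B*/322) = 0.0306·9.63, giving B* = 322·(1 - 0.401) = 193.
From dH/dt = 0: 0.00621·193 - 0.342 = 0.0348C*, so C* = 0.856/0.0348 = 24.6.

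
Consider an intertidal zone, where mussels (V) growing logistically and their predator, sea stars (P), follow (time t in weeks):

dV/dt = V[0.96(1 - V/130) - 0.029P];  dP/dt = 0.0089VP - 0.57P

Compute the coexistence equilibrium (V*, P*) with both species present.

V* ≈ 64, P* ≈ 16.8

From dP/dt = 0 with P > 0: 0.0089V* = 0.57, so V* = 64.
Substitute into dV/dt = 0: 0.96(1 - 64/130) = 0.029P*.
The bracket is 0.507, giving P* = 0.487/0.029 = 16.8.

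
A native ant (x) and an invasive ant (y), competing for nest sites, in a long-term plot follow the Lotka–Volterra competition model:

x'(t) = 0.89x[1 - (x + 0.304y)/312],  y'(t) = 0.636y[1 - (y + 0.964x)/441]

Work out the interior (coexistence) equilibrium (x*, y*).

x* ≈ 252, y* ≈ 198

Setting both brackets to zero gives the nullclines x + 0.304y = 312 and 0.964x + y = 441.
Substituting y = 441 - 0.964x into the first: x(1 - 0.304·0.964) = 312 - 0.304·441.
So x* = 178/0.707 = 252, and then y* = 441 - 0.964·252 = 198.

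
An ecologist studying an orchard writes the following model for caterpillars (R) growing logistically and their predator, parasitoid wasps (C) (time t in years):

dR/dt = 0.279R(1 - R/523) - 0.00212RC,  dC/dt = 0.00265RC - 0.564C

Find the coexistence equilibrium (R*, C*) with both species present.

R* ≈ 213, C* ≈ 78

From dC/dt = 0 with C > 0: 0.00265R* = 0.564, so R* = 213.
Substitute into dR/dt = 0: 0.279(1 - 213/523) = 0.00212C*.
The bracket is 0.593, giving C* = 0.165/0.00212 = 78.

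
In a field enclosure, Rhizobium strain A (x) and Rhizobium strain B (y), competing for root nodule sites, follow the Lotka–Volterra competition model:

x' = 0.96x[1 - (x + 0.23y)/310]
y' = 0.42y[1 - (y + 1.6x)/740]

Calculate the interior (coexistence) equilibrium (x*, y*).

x* ≈ 221, y* ≈ 386

Setting both brackets to zero gives the nullclines x + 0.23y = 310 and 1.6x + y = 740.
Substituting y = 740 - 1.6x into the first: x(1 - 0.23·1.6) = 310 - 0.23·740.
So x* = 140/0.632 = 221, and then y* = 740 - 1.6·221 = 386.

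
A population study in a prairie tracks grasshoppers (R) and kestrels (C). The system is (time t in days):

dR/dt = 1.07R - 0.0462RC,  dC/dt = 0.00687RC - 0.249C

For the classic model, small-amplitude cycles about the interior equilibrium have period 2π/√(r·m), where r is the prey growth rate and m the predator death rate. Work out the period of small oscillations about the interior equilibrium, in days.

T ≈ 12.2 days

Here r = 1.07 and m = 0.249, so r·m = 0.266.
ω = √0.266 = 0.516 per day, hence T = 2π/ω ≈ 12.2 days.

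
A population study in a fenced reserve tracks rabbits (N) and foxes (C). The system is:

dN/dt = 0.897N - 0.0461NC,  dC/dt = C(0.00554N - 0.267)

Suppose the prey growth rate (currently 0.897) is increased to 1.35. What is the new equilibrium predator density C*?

At the interior fixed point, setting dN/dt = 0 with N > 0 fixes C* = (prey growth rate)/(NC coefficient) — independent of the other coefficients.
With the change, C* = 1.35/0.0461 = 29.3; it rises from 19.5.

C* ≈ 29.3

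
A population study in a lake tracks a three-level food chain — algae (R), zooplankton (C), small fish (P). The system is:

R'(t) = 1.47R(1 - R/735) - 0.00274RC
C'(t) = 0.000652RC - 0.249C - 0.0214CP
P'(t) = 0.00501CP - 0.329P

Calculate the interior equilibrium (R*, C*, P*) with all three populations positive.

R* ≈ 645, C* ≈ 65.7, P* ≈ 8.02

From dP/dt = 0: 0.00501C* = 0.329, so C* = 65.7.
From dR/dt = 0: 1.47(1 - R*/735) = 0.00274·65.7, giving R* = 735·(1 - 0.122) = 645.
From dC/dt = 0: 0.000652·645 - 0.249 = 0.0214P*, so P* = 0.172/0.0214 = 8.02.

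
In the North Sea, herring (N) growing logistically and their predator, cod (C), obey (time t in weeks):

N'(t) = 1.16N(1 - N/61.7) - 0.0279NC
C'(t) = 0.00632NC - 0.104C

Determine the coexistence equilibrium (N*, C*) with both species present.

From dC/dt = 0 with C > 0: 0.00632N* = 0.104, so N* = 16.5.
Substitute into dN/dt = 0: 1.16(1 - 16.5/61.7) = 0.0279C*.
The bracket is 0.733, giving C* = 0.851/0.0279 = 30.5.

N* ≈ 16.5, C* ≈ 30.5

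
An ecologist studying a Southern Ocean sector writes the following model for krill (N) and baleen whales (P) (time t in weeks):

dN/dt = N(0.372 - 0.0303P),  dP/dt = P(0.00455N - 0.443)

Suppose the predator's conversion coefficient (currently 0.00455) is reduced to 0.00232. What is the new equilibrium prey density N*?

At the interior fixed point, setting dP/dt = 0 with P > 0 fixes N* = (predator death rate)/(NP coefficient) — independent of the other coefficients.
With the change, N* = 0.443/0.00232 = 191; it rises from 97.4.

N* ≈ 191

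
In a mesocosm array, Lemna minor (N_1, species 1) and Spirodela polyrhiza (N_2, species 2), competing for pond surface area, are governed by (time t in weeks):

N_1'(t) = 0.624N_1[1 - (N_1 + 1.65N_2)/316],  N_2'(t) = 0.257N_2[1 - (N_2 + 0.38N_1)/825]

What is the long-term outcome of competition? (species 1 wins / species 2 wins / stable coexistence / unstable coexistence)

species 2 excludes species 1

Compare the nullcline intercepts: K1/α12 = 316/1.65 = 192 < K2 = 825; K2/α21 = 825/0.38 = 2170 > K1 = 316.
Since the inequalities point opposite ways, species 2 can invade but species 1 cannot.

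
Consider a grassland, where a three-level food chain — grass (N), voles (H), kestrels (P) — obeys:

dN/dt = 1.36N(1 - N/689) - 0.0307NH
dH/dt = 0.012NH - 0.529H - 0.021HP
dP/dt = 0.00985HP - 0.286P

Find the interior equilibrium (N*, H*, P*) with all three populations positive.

N* ≈ 237, H* ≈ 29, P* ≈ 110

From dP/dt = 0: 0.00985H* = 0.286, so H* = 29.
From dN/dt = 0: 1.36(1 - N*/689) = 0.0307·29, giving N* = 689·(1 - 0.655) = 237.
From dH/dt = 0: 0.012·237 - 0.529 = 0.021P*, so P* = 2.32/0.021 = 110.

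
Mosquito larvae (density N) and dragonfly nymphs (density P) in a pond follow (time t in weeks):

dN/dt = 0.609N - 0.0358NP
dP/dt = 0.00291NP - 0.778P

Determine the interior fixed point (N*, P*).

Set dP/dt = 0 with P > 0: 0.00291N - 0.778 = 0, so N* = 0.778/0.00291 = 267.
Set dN/dt = 0 with N > 0: 0.609 - 0.0358P = 0, so P* = 0.609/0.0358 = 17.

N* ≈ 267, P* ≈ 17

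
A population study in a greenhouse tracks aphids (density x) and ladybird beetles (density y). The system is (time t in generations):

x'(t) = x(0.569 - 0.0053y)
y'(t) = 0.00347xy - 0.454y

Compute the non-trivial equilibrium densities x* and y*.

x* ≈ 131, y* ≈ 107

Set dy/dt = 0 with y > 0: 0.00347x - 0.454 = 0, so x* = 0.454/0.00347 = 131.
Set dx/dt = 0 with x > 0: 0.569 - 0.0053y = 0, so y* = 0.569/0.0053 = 107.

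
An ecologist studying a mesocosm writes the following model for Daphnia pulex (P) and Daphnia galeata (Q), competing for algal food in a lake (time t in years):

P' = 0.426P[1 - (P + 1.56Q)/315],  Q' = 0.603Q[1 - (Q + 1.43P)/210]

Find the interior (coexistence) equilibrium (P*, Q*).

Setting both brackets to zero gives the nullclines P + 1.56Q = 315 and 1.43P + Q = 210.
Substituting Q = 210 - 1.43P into the first: P(1 - 1.56·1.43) = 315 - 1.56·210.
So P* = -12.6/-1.23 = 10.2, and then Q* = 210 - 1.43·10.2 = 195.

P* ≈ 10.2, Q* ≈ 195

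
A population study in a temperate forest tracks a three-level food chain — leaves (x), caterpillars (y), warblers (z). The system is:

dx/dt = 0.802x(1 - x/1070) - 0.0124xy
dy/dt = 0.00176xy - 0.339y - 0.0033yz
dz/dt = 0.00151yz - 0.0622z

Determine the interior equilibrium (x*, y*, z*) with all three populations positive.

x* ≈ 389, y* ≈ 41.2, z* ≈ 104

From dz/dt = 0: 0.00151y* = 0.0622, so y* = 41.2.
From dx/dt = 0: 0.802(1 - x*/1070) = 0.0124·41.2, giving x* = 1070·(1 - 0.637) = 389.
From dy/dt = 0: 0.00176·389 - 0.339 = 0.0033z*, so z* = 0.345/0.0033 = 104.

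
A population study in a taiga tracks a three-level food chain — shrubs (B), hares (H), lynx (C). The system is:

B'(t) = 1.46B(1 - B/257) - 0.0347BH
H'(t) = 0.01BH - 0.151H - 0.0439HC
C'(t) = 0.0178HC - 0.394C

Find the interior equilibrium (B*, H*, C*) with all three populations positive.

B* ≈ 122, H* ≈ 22.1, C* ≈ 24.3

From dC/dt = 0: 0.0178H* = 0.394, so H* = 22.1.
From dB/dt = 0: 1.46(1 - B*/257) = 0.0347·22.1, giving B* = 257·(1 - 0.526) = 122.
From dH/dt = 0: 0.01·122 - 0.151 = 0.0439C*, so C* = 1.07/0.0439 = 24.3.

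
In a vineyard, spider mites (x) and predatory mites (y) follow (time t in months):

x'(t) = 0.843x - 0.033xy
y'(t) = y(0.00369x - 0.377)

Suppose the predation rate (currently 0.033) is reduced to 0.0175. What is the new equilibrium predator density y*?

y* ≈ 48.2

At the interior fixed point, setting dx/dt = 0 with x > 0 fixes y* = (prey growth rate)/(xy coefficient) — independent of the other coefficients.
With the change, y* = 0.843/0.0175 = 48.2; it rises from 25.5.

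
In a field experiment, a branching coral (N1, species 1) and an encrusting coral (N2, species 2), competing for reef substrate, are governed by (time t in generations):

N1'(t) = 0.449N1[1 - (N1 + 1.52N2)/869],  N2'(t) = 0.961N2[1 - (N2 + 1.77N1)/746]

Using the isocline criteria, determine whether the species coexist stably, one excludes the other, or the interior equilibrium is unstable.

Compare the nullcline intercepts: K1/α12 = 869/1.52 = 572 < K2 = 746; K2/α21 = 746/1.77 = 421 < K1 = 869.
Since both are reversed, neither can invade when rare; the interior point is a saddle.

unstable coexistence (outcome depends on initial conditions)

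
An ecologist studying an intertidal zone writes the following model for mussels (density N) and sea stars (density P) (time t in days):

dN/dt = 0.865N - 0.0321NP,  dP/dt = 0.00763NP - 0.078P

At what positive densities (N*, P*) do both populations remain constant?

Set dP/dt = 0 with P > 0: 0.00763N - 0.078 = 0, so N* = 0.078/0.00763 = 10.2.
Set dN/dt = 0 with N > 0: 0.865 - 0.0321P = 0, so P* = 0.865/0.0321 = 26.9.

N* ≈ 10.2, P* ≈ 26.9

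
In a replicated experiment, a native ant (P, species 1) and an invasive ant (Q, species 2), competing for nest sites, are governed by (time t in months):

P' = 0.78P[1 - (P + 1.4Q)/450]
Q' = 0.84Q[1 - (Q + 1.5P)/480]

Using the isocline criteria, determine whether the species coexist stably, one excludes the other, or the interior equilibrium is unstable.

Compare the nullcline intercepts: K1/α12 = 450/1.4 = 321 < K2 = 480; K2/α21 = 480/1.5 = 320 < K1 = 450.
Since both are reversed, neither can invade when rare; the interior point is a saddle.

unstable coexistence (outcome depends on initial conditions)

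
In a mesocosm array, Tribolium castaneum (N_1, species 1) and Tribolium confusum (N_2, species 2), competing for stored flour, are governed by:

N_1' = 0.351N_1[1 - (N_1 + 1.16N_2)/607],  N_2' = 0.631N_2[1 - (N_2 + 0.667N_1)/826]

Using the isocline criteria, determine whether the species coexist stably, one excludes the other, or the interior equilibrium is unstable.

Compare the nullcline intercepts: K1/α12 = 607/1.16 = 523 < K2 = 826; K2/α21 = 826/0.667 = 1240 > K1 = 607.
Since the inequalities point opposite ways, species 2 can invade but species 1 cannot.

species 2 excludes species 1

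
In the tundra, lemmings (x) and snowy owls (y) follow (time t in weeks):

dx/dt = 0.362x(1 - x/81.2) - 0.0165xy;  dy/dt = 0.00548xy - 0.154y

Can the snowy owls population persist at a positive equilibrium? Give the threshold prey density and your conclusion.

Threshold x = 28.1; K > 28.1, so yes, the predator persists.

The predator equation gives dy/dt > 0 only when x > 0.154/0.00548 = 28.1.
Without the predator, x → K = 81.2. Since 81.2 > 28.1, the predator can invade and persist.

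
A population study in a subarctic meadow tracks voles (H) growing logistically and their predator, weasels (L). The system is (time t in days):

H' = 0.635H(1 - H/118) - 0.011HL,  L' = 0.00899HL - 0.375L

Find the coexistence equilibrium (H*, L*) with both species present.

H* ≈ 41.7, L* ≈ 37.3

From dL/dt = 0 with L > 0: 0.00899H* = 0.375, so H* = 41.7.
Substitute into dH/dt = 0: 0.635(1 - 41.7/118) = 0.011L*.
The bracket is 0.646, giving L* = 0.411/0.011 = 37.3.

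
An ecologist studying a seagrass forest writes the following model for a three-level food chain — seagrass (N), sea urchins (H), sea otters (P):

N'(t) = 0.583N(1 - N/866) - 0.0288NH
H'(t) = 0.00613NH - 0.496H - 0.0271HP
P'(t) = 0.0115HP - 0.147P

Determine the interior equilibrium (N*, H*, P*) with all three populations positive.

From dP/dt = 0: 0.0115H* = 0.147, so H* = 12.8.
From dN/dt = 0: 0.583(1 - N*/866) = 0.0288·12.8, giving N* = 866·(1 - 0.631) = 319.
From dH/dt = 0: 0.00613·319 - 0.496 = 0.0271P*, so P* = 1.46/0.0271 = 53.9.

N* ≈ 319, H* ≈ 12.8, P* ≈ 53.9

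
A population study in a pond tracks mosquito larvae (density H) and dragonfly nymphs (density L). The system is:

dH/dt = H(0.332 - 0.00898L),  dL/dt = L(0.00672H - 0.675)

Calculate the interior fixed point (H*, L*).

Set dL/dt = 0 with L > 0: 0.00672H - 0.675 = 0, so H* = 0.675/0.00672 = 100.
Set dH/dt = 0 with H > 0: 0.332 - 0.00898L = 0, so L* = 0.332/0.00898 = 37.

H* ≈ 100, L* ≈ 37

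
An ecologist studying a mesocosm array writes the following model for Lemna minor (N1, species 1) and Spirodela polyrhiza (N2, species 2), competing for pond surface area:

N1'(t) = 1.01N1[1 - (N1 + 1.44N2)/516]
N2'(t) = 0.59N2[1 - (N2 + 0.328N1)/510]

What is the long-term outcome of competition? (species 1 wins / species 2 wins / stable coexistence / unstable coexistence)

species 2 excludes species 1

Compare the nullcline intercepts: K1/α12 = 516/1.44 = 358 < K2 = 510; K2/α21 = 510/0.328 = 1550 > K1 = 516.
Since the inequalities point opposite ways, species 2 can invade but species 1 cannot.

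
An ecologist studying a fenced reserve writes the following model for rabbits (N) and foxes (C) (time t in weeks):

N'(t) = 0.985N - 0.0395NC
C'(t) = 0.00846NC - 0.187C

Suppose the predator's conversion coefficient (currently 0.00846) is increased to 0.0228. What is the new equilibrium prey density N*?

At the interior fixed point, setting dC/dt = 0 with C > 0 fixes N* = (predator death rate)/(NC coefficient) — independent of the other coefficients.
With the change, N* = 0.187/0.0228 = 8.2; it falls from 22.1.

N* ≈ 8.2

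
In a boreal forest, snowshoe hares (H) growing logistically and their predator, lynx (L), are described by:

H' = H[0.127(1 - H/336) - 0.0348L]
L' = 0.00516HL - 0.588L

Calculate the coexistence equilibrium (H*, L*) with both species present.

From dL/dt = 0 with L > 0: 0.00516H* = 0.588, so H* = 114.
Substitute into dH/dt = 0: 0.127(1 - 114/336) = 0.0348L*.
The bracket is 0.661, giving L* = 0.0839/0.0348 = 2.41.

H* ≈ 114, L* ≈ 2.41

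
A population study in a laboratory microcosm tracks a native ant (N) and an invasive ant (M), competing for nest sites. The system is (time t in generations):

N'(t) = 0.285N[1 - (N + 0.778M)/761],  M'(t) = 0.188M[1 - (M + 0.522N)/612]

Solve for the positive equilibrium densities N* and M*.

Setting both brackets to zero gives the nullclines N + 0.778M = 761 and 0.522N + M = 612.
Substituting M = 612 - 0.522N into the first: N(1 - 0.778·0.522) = 761 - 0.778·612.
So N* = 285/0.594 = 480, and then M* = 612 - 0.522·480 = 362.

N* ≈ 480, M* ≈ 362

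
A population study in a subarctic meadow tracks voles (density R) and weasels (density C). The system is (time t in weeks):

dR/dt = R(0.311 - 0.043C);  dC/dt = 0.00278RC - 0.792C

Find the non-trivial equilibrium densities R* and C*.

R* ≈ 285, C* ≈ 7.23

Set dC/dt = 0 with C > 0: 0.00278R - 0.792 = 0, so R* = 0.792/0.00278 = 285.
Set dR/dt = 0 with R > 0: 0.311 - 0.043C = 0, so C* = 0.311/0.043 = 7.23.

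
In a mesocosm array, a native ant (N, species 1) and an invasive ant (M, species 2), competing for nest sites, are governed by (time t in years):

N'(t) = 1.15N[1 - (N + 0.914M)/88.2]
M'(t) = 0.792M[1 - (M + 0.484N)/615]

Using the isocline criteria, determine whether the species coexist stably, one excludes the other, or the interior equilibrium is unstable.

species 2 excludes species 1

Compare the nullcline intercepts: K1/α12 = 88.2/0.914 = 96.5 < K2 = 615; K2/α21 = 615/0.484 = 1270 > K1 = 88.2.
Since the inequalities point opposite ways, species 2 can invade but species 1 cannot.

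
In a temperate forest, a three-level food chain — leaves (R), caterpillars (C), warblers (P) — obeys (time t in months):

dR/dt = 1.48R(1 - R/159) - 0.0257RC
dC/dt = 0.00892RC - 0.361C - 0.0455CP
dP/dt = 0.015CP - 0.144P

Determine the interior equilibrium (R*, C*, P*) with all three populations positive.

R* ≈ 132, C* ≈ 9.6, P* ≈ 18

From dP/dt = 0: 0.015C* = 0.144, so C* = 9.6.
From dR/dt = 0: 1.48(1 - R*/159) = 0.0257·9.6, giving R* = 159·(1 - 0.167) = 132.
From dC/dt = 0: 0.00892·132 - 0.361 = 0.0455P*, so P* = 0.821/0.0455 = 18.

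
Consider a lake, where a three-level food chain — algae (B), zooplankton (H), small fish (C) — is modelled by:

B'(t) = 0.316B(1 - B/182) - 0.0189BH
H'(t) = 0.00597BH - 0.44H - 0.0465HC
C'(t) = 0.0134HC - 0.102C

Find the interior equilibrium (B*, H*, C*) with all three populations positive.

B* ≈ 99.1, H* ≈ 7.61, C* ≈ 3.27

From dC/dt = 0: 0.0134H* = 0.102, so H* = 7.61.
From dB/dt = 0: 0.316(1 - B*/182) = 0.0189·7.61, giving B* = 182·(1 - 0.455) = 99.1.
From dH/dt = 0: 0.00597·99.1 - 0.44 = 0.0465C*, so C* = 0.152/0.0465 = 3.27.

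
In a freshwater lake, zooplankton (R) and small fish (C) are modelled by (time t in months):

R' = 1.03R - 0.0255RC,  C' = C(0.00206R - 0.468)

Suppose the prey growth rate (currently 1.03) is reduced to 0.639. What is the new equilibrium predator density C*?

C* ≈ 25.1

At the interior fixed point, setting dR/dt = 0 with R > 0 fixes C* = (prey growth rate)/(RC coefficient) — independent of the other coefficients.
With the change, C* = 0.639/0.0255 = 25.1; it falls from 40.4.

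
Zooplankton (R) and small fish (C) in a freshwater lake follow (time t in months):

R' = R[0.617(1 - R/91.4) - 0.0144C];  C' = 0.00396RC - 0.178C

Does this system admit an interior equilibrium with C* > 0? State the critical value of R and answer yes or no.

The predator equation gives dC/dt > 0 only when R > 0.178/0.00396 = 44.9.
Without the predator, R → K = 91.4. Since 91.4 > 44.9, the predator can invade and persist.

Threshold R = 44.9; K > 44.9, so yes, the predator persists.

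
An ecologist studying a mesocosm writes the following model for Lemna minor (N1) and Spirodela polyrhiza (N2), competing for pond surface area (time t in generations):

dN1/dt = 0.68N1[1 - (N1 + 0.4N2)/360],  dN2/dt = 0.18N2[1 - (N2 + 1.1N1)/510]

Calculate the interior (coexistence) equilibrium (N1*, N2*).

Setting both brackets to zero gives the nullclines N1 + 0.4N2 = 360 and 1.1N1 + N2 = 510.
Substituting N2 = 510 - 1.1N1 into the first: N1(1 - 0.4·1.1) = 360 - 0.4·510.
So N1* = 156/0.56 = 279, and then N2* = 510 - 1.1·279 = 204.

N1* ≈ 279, N2* ≈ 204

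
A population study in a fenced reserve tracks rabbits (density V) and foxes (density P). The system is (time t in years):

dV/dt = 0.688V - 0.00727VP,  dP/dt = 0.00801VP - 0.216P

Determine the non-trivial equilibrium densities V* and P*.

Set dP/dt = 0 with P > 0: 0.00801V - 0.216 = 0, so V* = 0.216/0.00801 = 27.
Set dV/dt = 0 with V > 0: 0.688 - 0.00727P = 0, so P* = 0.688/0.00727 = 94.6.

V* ≈ 27, P* ≈ 94.6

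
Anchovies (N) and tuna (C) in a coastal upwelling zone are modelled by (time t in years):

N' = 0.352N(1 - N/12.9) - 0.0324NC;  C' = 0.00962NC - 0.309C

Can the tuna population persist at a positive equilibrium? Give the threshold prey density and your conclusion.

The predator equation gives dC/dt > 0 only when N > 0.309/0.00962 = 32.1.
Without the predator, N → K = 12.9. Since 12.9 < 32.1, the predator cannot invade.

Threshold N = 32.1; K < 32.1, so no, the predator goes extinct.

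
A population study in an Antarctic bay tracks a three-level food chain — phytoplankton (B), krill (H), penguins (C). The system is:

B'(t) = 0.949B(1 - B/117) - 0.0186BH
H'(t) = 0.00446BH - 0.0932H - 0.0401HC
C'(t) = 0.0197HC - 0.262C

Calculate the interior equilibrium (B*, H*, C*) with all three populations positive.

From dC/dt = 0: 0.0197H* = 0.262, so H* = 13.3.
From dB/dt = 0: 0.949(1 - B*/117) = 0.0186·13.3, giving B* = 117·(1 - 0.261) = 86.5.
From dH/dt = 0: 0.00446·86.5 - 0.0932 = 0.0401C*, so C* = 0.293/0.0401 = 7.3.

B* ≈ 86.5, H* ≈ 13.3, C* ≈ 7.3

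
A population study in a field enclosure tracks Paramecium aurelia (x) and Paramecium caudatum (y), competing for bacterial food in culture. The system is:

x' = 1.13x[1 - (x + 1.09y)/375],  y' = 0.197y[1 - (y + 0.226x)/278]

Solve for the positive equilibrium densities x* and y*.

x* ≈ 95.5, y* ≈ 256

Setting both brackets to zero gives the nullclines x + 1.09y = 375 and 0.226x + y = 278.
Substituting y = 278 - 0.226x into the first: x(1 - 1.09·0.226) = 375 - 1.09·278.
So x* = 72/0.754 = 95.5, and then y* = 278 - 0.226·95.5 = 256.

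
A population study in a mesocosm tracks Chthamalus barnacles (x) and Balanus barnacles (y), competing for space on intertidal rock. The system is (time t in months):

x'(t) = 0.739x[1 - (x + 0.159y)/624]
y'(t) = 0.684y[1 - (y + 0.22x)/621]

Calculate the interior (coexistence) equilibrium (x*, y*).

x* ≈ 544, y* ≈ 501

Setting both brackets to zero gives the nullclines x + 0.159y = 624 and 0.22x + y = 621.
Substituting y = 621 - 0.22x into the first: x(1 - 0.159·0.22) = 624 - 0.159·621.
So x* = 525/0.965 = 544, and then y* = 621 - 0.22·544 = 501.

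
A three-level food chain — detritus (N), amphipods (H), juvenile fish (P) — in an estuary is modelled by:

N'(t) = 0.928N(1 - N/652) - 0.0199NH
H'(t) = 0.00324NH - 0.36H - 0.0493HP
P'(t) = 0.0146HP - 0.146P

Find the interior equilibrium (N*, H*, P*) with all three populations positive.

From dP/dt = 0: 0.0146H* = 0.146, so H* = 10.
From dN/dt = 0: 0.928(1 - N*/652) = 0.0199·10, giving N* = 652·(1 - 0.214) = 512.
From dH/dt = 0: 0.00324·512 - 0.36 = 0.0493P*, so P* = 1.3/0.0493 = 26.4.

N* ≈ 512, H* ≈ 10, P* ≈ 26.4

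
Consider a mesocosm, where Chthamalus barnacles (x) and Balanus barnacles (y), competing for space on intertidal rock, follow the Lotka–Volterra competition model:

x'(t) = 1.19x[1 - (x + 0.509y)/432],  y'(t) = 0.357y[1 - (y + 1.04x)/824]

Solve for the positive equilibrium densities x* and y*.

x* ≈ 26.7, y* ≈ 796

Setting both brackets to zero gives the nullclines x + 0.509y = 432 and 1.04x + y = 824.
Substituting y = 824 - 1.04x into the first: x(1 - 0.509·1.04) = 432 - 0.509·824.
So x* = 12.6/0.471 = 26.7, and then y* = 824 - 1.04·26.7 = 796.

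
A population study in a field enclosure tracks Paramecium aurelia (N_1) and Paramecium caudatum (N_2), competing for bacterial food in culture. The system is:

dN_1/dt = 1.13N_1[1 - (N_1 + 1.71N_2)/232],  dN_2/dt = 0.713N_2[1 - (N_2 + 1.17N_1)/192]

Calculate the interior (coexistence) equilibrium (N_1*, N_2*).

N_1* ≈ 96.3, N_2* ≈ 79.4

Setting both brackets to zero gives the nullclines N_1 + 1.71N_2 = 232 and 1.17N_1 + N_2 = 192.
Substituting N_2 = 192 - 1.17N_1 into the first: N_1(1 - 1.71·1.17) = 232 - 1.71·192.
So N_1* = -96.3/-1 = 96.3, and then N_2* = 192 - 1.17·96.3 = 79.4.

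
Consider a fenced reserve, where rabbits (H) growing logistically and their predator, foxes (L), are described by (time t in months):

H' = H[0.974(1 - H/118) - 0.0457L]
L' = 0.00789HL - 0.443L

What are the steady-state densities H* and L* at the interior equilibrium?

From dL/dt = 0 with L > 0: 0.00789H* = 0.443, so H* = 56.1.
Substitute into dH/dt = 0: 0.974(1 - 56.1/118) = 0.0457L*.
The bracket is 0.524, giving L* = 0.511/0.0457 = 11.2.

H* ≈ 56.1, L* ≈ 11.2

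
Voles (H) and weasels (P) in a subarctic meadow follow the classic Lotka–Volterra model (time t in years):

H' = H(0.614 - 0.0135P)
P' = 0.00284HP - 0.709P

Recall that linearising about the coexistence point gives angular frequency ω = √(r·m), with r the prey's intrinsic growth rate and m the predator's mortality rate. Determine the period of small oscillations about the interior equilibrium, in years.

Here r = 0.614 and m = 0.709, so r·m = 0.435.
ω = √0.435 = 0.66 per year, hence T = 2π/ω ≈ 9.52 years.

T ≈ 9.52 years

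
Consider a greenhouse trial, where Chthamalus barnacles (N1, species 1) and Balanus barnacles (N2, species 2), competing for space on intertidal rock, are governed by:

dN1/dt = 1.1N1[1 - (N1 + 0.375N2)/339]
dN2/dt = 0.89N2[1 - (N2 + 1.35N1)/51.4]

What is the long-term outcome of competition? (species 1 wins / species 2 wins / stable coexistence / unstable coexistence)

species 1 excludes species 2

Compare the nullcline intercepts: K1/α12 = 339/0.375 = 904 > K2 = 51.4; K2/α21 = 51.4/1.35 = 38.1 < K1 = 339.
Since the inequalities point opposite ways, species 1 can invade but species 2 cannot.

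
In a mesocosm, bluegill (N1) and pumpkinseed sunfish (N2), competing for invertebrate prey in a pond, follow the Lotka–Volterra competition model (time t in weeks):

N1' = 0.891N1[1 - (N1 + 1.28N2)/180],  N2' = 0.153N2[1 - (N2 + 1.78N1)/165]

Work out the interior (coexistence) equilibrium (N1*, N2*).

N1* ≈ 24.4, N2* ≈ 122

Setting both brackets to zero gives the nullclines N1 + 1.28N2 = 180 and 1.78N1 + N2 = 165.
Substituting N2 = 165 - 1.78N1 into the first: N1(1 - 1.28·1.78) = 180 - 1.28·165.
So N1* = -31.2/-1.28 = 24.4, and then N2* = 165 - 1.78·24.4 = 122.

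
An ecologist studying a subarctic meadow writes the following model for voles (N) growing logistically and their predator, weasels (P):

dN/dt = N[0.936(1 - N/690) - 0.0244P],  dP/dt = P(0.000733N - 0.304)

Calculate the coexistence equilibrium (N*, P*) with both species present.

N* ≈ 415, P* ≈ 15.3

From dP/dt = 0 with P > 0: 0.000733N* = 0.304, so N* = 415.
Substitute into dN/dt = 0: 0.936(1 - 415/690) = 0.0244P*.
The bracket is 0.399, giving P* = 0.373/0.0244 = 15.3.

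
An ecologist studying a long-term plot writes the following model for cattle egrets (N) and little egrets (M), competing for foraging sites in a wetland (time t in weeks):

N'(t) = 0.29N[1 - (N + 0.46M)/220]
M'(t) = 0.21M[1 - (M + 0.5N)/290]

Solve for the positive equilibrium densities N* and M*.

Setting both brackets to zero gives the nullclines N + 0.46M = 220 and 0.5N + M = 290.
Substituting M = 290 - 0.5N into the first: N(1 - 0.46·0.5) = 220 - 0.46·290.
So N* = 86.6/0.77 = 112, and then M* = 290 - 0.5·112 = 234.

N* ≈ 112, M* ≈ 234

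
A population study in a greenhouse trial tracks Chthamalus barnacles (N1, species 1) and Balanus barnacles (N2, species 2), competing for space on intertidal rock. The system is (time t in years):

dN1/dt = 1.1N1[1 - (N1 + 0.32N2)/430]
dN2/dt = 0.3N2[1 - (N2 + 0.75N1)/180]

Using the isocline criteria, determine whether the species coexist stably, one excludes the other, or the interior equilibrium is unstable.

species 1 excludes species 2

Compare the nullcline intercepts: K1/α12 = 430/0.32 = 1340 > K2 = 180; K2/α21 = 180/0.75 = 240 < K1 = 430.
Since the inequalities point opposite ways, species 1 can invade but species 2 cannot.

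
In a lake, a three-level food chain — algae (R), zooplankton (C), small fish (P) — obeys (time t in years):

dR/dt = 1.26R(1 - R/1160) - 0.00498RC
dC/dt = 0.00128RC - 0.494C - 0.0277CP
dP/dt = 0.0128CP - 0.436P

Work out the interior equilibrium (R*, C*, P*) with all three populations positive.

R* ≈ 1000, C* ≈ 34.1, P* ≈ 28.6

From dP/dt = 0: 0.0128C* = 0.436, so C* = 34.1.
From dR/dt = 0: 1.26(1 - R*/1160) = 0.00498·34.1, giving R* = 1160·(1 - 0.135) = 1000.
From dC/dt = 0: 0.00128·1000 - 0.494 = 0.0277P*, so P* = 0.791/0.0277 = 28.6.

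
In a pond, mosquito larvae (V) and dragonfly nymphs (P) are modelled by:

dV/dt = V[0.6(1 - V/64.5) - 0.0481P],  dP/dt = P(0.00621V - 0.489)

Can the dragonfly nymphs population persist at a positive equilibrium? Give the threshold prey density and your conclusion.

Threshold V = 78.7; K < 78.7, so no, the predator goes extinct.

The predator equation gives dP/dt > 0 only when V > 0.489/0.00621 = 78.7.
Without the predator, V → K = 64.5. Since 64.5 < 78.7, the predator cannot invade.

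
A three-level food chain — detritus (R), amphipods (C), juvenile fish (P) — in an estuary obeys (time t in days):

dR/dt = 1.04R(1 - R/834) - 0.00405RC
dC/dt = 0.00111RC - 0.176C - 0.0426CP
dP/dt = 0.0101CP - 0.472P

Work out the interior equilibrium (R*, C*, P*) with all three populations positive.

R* ≈ 682, C* ≈ 46.7, P* ≈ 13.6

From dP/dt = 0: 0.0101C* = 0.472, so C* = 46.7.
From dR/dt = 0: 1.04(1 - R*/834) = 0.00405·46.7, giving R* = 834·(1 - 0.182) = 682.
From dC/dt = 0: 0.00111·682 - 0.176 = 0.0426P*, so P* = 0.581/0.0426 = 13.6.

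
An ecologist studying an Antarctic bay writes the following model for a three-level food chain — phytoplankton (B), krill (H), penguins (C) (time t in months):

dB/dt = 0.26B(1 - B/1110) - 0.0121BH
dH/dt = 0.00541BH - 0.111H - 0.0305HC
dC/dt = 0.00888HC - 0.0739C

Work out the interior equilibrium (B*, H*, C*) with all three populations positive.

From dC/dt = 0: 0.00888H* = 0.0739, so H* = 8.32.
From dB/dt = 0: 0.26(1 - B*/1110) = 0.0121·8.32, giving B* = 1110·(1 - 0.387) = 680.
From dH/dt = 0: 0.00541·680 - 0.111 = 0.0305C*, so C* = 3.57/0.0305 = 117.

B* ≈ 680, H* ≈ 8.32, C* ≈ 117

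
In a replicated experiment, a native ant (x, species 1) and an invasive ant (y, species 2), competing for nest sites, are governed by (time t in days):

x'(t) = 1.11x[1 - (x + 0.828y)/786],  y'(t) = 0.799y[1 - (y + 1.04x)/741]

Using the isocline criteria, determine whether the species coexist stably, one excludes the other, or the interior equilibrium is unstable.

species 1 excludes species 2

Compare the nullcline intercepts: K1/α12 = 786/0.828 = 949 > K2 = 741; K2/α21 = 741/1.04 = 712 < K1 = 786.
Since the inequalities point opposite ways, species 1 can invade but species 2 cannot.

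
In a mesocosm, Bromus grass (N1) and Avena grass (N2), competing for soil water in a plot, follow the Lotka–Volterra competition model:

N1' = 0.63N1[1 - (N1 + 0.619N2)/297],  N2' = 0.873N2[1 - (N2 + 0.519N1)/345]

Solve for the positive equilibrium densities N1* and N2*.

Setting both brackets to zero gives the nullclines N1 + 0.619N2 = 297 and 0.519N1 + N2 = 345.
Substituting N2 = 345 - 0.519N1 into the first: N1(1 - 0.619·0.519) = 297 - 0.619·345.
So N1* = 83.4/0.679 = 123, and then N2* = 345 - 0.519·123 = 281.

N1* ≈ 123, N2* ≈ 281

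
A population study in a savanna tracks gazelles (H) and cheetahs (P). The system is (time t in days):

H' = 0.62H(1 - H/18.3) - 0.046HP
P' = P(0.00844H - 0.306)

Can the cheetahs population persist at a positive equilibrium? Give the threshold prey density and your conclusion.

Threshold H = 36.3; K < 36.3, so no, the predator goes extinct.

The predator equation gives dP/dt > 0 only when H > 0.306/0.00844 = 36.3.
Without the predator, H → K = 18.3. Since 18.3 < 36.3, the predator cannot invade.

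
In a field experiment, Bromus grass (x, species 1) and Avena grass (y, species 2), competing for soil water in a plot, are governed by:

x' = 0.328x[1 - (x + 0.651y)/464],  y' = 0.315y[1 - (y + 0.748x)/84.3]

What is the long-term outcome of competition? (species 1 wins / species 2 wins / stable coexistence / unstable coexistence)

species 1 excludes species 2

Compare the nullcline intercepts: K1/α12 = 464/0.651 = 713 > K2 = 84.3; K2/α21 = 84.3/0.748 = 113 < K1 = 464.
Since the inequalities point opposite ways, species 1 can invade but species 2 cannot.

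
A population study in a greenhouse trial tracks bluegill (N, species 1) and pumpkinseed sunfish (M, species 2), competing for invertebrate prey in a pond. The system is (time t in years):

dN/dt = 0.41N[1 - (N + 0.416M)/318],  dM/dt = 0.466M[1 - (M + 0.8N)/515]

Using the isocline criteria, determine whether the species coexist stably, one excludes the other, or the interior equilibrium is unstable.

Compare the nullcline intercepts: K1/α12 = 318/0.416 = 764 > K2 = 515; K2/α21 = 515/0.8 = 644 > K1 = 318.
Since both inequalities hold, each species can invade when rare, so the interior equilibrium is stable.

stable coexistence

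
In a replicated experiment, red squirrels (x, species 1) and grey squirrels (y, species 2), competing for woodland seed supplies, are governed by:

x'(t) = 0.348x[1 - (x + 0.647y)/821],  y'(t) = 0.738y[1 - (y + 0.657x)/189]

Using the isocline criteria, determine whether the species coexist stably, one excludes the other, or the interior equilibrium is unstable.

Compare the nullcline intercepts: K1/α12 = 821/0.647 = 1270 > K2 = 189; K2/α21 = 189/0.657 = 288 < K1 = 821.
Since the inequalities point opposite ways, species 1 can invade but species 2 cannot.

species 1 excludes species 2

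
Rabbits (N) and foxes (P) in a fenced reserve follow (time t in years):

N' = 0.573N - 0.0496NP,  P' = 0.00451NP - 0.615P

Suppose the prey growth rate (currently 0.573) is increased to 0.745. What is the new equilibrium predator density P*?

P* ≈ 15

At the interior fixed point, setting dN/dt = 0 with N > 0 fixes P* = (prey growth rate)/(NP coefficient) — independent of the other coefficients.
With the change, P* = 0.745/0.0496 = 15; it rises from 11.6.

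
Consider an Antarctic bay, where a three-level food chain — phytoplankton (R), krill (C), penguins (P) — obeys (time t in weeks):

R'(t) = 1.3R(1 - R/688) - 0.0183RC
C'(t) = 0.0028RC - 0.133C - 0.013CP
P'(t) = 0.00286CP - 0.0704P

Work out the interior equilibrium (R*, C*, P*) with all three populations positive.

R* ≈ 450, C* ≈ 24.6, P* ≈ 86.6

From dP/dt = 0: 0.00286C* = 0.0704, so C* = 24.6.
From dR/dt = 0: 1.3(1 - R*/688) = 0.0183·24.6, giving R* = 688·(1 - 0.347) = 450.
From dC/dt = 0: 0.0028·450 - 0.133 = 0.013P*, so P* = 1.13/0.013 = 86.6.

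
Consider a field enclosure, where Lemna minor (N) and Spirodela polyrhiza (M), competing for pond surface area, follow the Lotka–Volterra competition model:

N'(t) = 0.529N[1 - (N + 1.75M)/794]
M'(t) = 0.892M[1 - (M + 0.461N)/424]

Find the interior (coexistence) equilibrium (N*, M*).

N* ≈ 269, M* ≈ 300

Setting both brackets to zero gives the nullclines N + 1.75M = 794 and 0.461N + M = 424.
Substituting M = 424 - 0.461N into the first: N(1 - 1.75·0.461) = 794 - 1.75·424.
So N* = 52/0.193 = 269, and then M* = 424 - 0.461·269 = 300.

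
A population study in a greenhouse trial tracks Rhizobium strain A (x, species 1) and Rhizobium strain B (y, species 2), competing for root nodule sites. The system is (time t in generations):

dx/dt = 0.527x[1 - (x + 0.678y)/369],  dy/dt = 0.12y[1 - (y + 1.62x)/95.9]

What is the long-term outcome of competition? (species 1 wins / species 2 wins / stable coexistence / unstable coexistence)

species 1 excludes species 2

Compare the nullcline intercepts: K1/α12 = 369/0.678 = 544 > K2 = 95.9; K2/α21 = 95.9/1.62 = 59.2 < K1 = 369.
Since the inequalities point opposite ways, species 1 can invade but species 2 cannot.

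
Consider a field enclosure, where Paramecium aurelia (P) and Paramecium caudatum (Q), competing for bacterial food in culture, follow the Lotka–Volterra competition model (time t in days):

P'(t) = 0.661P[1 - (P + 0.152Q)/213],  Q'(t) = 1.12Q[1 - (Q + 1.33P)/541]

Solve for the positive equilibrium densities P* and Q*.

P* ≈ 164, Q* ≈ 323

Setting both brackets to zero gives the nullclines P + 0.152Q = 213 and 1.33P + Q = 541.
Substituting Q = 541 - 1.33P into the first: P(1 - 0.152·1.33) = 213 - 0.152·541.
So P* = 131/0.798 = 164, and then Q* = 541 - 1.33·164 = 323.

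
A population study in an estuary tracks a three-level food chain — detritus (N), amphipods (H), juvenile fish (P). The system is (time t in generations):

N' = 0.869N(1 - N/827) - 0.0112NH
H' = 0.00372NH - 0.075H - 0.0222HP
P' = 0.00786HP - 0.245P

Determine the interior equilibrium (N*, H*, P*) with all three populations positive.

From dP/dt = 0: 0.00786H* = 0.245, so H* = 31.2.
From dN/dt = 0: 0.869(1 - N*/827) = 0.0112·31.2, giving N* = 827·(1 - 0.402) = 495.
From dH/dt = 0: 0.00372·495 - 0.075 = 0.0222P*, so P* = 1.77/0.0222 = 79.5.

N* ≈ 495, H* ≈ 31.2, P* ≈ 79.5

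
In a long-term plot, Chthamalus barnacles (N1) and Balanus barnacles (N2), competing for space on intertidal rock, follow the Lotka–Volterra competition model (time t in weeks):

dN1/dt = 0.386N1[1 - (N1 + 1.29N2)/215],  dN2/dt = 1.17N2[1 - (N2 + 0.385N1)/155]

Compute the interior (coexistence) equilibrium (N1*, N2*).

N1* ≈ 29.9, N2* ≈ 143

Setting both brackets to zero gives the nullclines N1 + 1.29N2 = 215 and 0.385N1 + N2 = 155.
Substituting N2 = 155 - 0.385N1 into the first: N1(1 - 1.29·0.385) = 215 - 1.29·155.
So N1* = 15/0.503 = 29.9, and then N2* = 155 - 0.385·29.9 = 143.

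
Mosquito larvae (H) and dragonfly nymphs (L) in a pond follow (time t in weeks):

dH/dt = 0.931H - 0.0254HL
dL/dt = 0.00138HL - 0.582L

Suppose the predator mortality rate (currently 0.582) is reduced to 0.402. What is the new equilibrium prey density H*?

At the interior fixed point, setting dL/dt = 0 with L > 0 fixes H* = (predator death rate)/(HL coefficient) — independent of the other coefficients.
With the change, H* = 0.402/0.00138 = 291; it falls from 422.

H* ≈ 291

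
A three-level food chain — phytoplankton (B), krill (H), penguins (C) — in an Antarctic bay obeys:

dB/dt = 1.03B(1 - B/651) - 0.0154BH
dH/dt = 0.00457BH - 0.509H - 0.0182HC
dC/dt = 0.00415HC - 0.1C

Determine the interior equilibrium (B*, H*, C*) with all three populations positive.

From dC/dt = 0: 0.00415H* = 0.1, so H* = 24.1.
From dB/dt = 0: 1.03(1 - B*/651) = 0.0154·24.1, giving B* = 651·(1 - 0.36) = 416.
From dH/dt = 0: 0.00457·416 - 0.509 = 0.0182C*, so C* = 1.39/0.0182 = 76.6.

B* ≈ 416, H* ≈ 24.1, C* ≈ 76.6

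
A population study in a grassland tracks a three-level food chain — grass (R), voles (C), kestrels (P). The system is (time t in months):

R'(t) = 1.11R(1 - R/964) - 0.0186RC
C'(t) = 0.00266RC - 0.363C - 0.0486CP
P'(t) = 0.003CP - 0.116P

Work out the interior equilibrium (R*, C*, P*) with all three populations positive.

R* ≈ 339, C* ≈ 38.7, P* ≈ 11.1

From dP/dt = 0: 0.003C* = 0.116, so C* = 38.7.
From dR/dt = 0: 1.11(1 - R*/964) = 0.0186·38.7, giving R* = 964·(1 - 0.648) = 339.
From dC/dt = 0: 0.00266·339 - 0.363 = 0.0486P*, so P* = 0.54/0.0486 = 11.1.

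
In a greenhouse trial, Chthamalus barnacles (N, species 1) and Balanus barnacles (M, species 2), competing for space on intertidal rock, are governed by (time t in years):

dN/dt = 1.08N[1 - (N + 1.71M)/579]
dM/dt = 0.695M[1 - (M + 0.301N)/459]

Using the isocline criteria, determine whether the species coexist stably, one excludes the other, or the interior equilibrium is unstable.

species 2 excludes species 1

Compare the nullcline intercepts: K1/α12 = 579/1.71 = 339 < K2 = 459; K2/α21 = 459/0.301 = 1520 > K1 = 579.
Since the inequalities point opposite ways, species 2 can invade but species 1 cannot.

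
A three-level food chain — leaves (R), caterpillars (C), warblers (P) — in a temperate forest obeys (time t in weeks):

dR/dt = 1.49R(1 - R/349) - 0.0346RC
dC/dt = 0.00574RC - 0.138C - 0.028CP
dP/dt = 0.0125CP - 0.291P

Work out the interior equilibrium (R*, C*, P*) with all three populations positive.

From dP/dt = 0: 0.0125C* = 0.291, so C* = 23.3.
From dR/dt = 0: 1.49(1 - R*/349) = 0.0346·23.3, giving R* = 349·(1 - 0.541) = 160.
From dC/dt = 0: 0.00574·160 - 0.138 = 0.028P*, so P* = 0.782/0.028 = 27.9.

R* ≈ 160, C* ≈ 23.3, P* ≈ 27.9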